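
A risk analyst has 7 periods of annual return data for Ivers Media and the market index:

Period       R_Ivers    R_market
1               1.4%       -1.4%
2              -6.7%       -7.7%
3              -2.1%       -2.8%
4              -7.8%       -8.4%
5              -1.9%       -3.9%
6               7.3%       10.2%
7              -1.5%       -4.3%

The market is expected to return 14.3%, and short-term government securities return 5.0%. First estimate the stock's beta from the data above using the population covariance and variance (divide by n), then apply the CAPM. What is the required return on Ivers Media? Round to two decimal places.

12.28%

Mean R_i = (1.4 − 6.7 − 2.1 − 7.8 − 1.9 + 7.3 − 1.5) / 7 = -1.6143%
Mean R_m = (-1.4 − 7.7 − 2.8 − 8.4 − 3.9 + 10.2 − 4.3) / 7 = -2.6143%
Σ(R_i − R̄_i)(R_m − R̄_m) = 179.8086  ⇒  Cov = 179.8086 / 7 = 25.6869
Σ(R_m − R̄_m)² = 229.5486  ⇒  Var(R_m) = 229.5486 / 7 = 32.7927
β = Cov / Var(R_m) = 25.6869 / 32.7927 = 0.7833
MRP = 14.3% − 5.0% = 9.30%
E(R) = R_f + β × MRP = 5.0% + 0.7833 × 9.3% = 12.28%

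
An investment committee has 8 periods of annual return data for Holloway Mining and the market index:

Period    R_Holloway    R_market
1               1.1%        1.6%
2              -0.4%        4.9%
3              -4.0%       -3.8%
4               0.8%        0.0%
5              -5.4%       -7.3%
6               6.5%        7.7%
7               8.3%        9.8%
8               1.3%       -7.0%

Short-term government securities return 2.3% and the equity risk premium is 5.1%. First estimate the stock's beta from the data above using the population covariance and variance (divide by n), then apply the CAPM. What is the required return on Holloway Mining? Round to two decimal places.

5.26%

Mean R_i = (1.1 − 0.4 − 4.0 + 0.8 − 5.4 + 6.5 + 8.3 + 1.3) / 8 = 1.0250%
Mean R_m = (1.6 + 4.9 − 3.8 + 0.0 − 7.3 + 7.7 + 9.8 − 7.0) / 8 = 0.7375%
Σ(R_i − R̄_i)(R_m − R̄_m) = 170.6625  ⇒  Cov = 170.6625 / 8 = 21.3328
Σ(R_m − R̄_m)² = 294.2788  ⇒  Var(R_m) = 294.2788 / 8 = 36.7849
β = Cov / Var(R_m) = 21.3328 / 36.7849 = 0.5799
E(R) = R_f + β × MRP = 2.3% + 0.5799 × 5.1% = 5.26%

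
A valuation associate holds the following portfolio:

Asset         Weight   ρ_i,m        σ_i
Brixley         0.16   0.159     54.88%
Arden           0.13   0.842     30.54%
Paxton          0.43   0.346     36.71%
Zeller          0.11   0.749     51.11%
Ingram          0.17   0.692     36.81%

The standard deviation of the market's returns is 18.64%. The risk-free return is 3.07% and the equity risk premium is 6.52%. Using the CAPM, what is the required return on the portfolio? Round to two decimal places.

9.63%

β_Brixley = 0.159 × 54.88% / 18.64% = 0.4681
β_Arden = 0.842 × 30.54% / 18.64% = 1.3795
β_Paxton = 0.346 × 36.71% / 18.64% = 0.6814
β_Zeller = 0.749 × 51.11% / 18.64% = 2.0537
β_Ingram = 0.692 × 36.81% / 18.64% = 1.3666
β_P = Σ w_i β_i = 0.16×0.4681 + 0.13×1.3795 + 0.43×0.6814 + 0.11×2.0537 + 0.17×1.3666 = 1.0055
E(R_P) = R_f + β_P × MRP = 3.07% + 1.0055 × 6.52% = 9.63%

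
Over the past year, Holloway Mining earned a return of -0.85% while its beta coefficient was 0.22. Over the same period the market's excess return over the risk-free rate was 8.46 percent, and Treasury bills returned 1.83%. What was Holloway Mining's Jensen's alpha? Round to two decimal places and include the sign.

-4.54%

CAPM benchmark = R_f + β(R_m − R_f) = 1.83% + 0.22 × 8.46% = 3.6912%
α = actual − benchmark = -0.85% − 3.6912% = -4.54%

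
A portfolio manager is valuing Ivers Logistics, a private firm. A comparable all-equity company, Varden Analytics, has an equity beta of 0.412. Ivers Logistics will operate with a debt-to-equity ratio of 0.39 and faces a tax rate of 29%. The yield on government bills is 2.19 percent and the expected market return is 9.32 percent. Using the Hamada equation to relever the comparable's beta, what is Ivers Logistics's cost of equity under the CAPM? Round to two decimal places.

β_L = β_U × [1 + (1 − t)(D/E)] = 0.412 × [1 + (1 − 0.29) × 0.39]
    = 0.412 × [1 + 0.71 × 0.39] = 0.412 × 1.2769 = 0.5261
MRP = 9.32% − 2.19% = 7.13%
E(R) = R_f + β_L × MRP = 2.19% + 0.5261 × 7.13% = 5.94%

5.94%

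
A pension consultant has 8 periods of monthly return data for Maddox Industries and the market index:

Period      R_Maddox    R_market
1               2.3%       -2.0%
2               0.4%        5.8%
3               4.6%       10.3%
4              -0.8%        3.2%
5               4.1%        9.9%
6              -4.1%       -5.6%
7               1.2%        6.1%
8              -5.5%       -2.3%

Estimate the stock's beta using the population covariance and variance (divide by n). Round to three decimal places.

Mean R_i = (2.3 + 0.4 + 4.6 − 0.8 + 4.1 − 4.1 + 1.2 − 5.5) / 8 = 0.2750%
Mean R_m = (-2.0 + 5.8 + 10.3 + 3.2 + 9.9 − 5.6 + 6.1 − 2.3) / 8 = 3.1750%
Σ(R_i − R̄_i)(R_m − R̄_m) = 119.0750  ⇒  Cov = 119.0750 / 8 = 14.8844
Σ(R_m − R̄_m)² = 245.1950  ⇒  Var(R_m) = 245.1950 / 8 = 30.6494
β = Cov / Var(R_m) = 14.8844 / 30.6494 = 0.4856

0.486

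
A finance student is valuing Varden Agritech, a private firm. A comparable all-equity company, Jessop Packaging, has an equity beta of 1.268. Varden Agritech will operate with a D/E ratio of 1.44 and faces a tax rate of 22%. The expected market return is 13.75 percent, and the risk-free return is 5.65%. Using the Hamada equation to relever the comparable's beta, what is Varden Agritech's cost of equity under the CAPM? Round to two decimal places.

β_L = β_U × [1 + (1 − t)(D/E)] = 1.268 × [1 + (1 − 0.22) × 1.44]
    = 1.268 × [1 + 0.78 × 1.44] = 1.268 × 2.1232 = 2.6922
MRP = 13.75% − 5.65% = 8.10%
E(R) = R_f + β_L × MRP = 5.65% + 2.6922 × 8.10% = 27.46%

27.46%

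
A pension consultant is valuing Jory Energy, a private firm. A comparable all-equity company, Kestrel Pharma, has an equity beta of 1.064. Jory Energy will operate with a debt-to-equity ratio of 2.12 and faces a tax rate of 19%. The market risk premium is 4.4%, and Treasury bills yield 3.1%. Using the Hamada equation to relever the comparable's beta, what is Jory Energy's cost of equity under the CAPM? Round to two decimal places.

β_L = β_U × [1 + (1 − t)(D/E)] = 1.064 × [1 + (1 − 0.19) × 2.12]
    = 1.064 × [1 + 0.81 × 2.12] = 1.064 × 2.7172 = 2.8911
E(R) = R_f + β_L × MRP = 3.1% + 2.8911 × 4.4% = 15.82%

15.82%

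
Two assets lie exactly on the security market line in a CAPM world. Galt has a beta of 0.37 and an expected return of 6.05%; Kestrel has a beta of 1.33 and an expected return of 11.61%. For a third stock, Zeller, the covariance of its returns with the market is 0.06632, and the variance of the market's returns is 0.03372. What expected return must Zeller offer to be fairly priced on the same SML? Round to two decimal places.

15.30%

MRP = (11.61% − 6.05%) / (1.33 − 0.37) = 5.7917%
R_f = 6.05% − 0.37 × 5.7917% = 3.9071%
β_Zeller = Cov / Var(R_m) = 0.06632 / 0.03372 = 1.9668
E(R_Zeller) = R_f + β × MRP = 3.9071% + 1.9668 × 5.7917% = 15.30%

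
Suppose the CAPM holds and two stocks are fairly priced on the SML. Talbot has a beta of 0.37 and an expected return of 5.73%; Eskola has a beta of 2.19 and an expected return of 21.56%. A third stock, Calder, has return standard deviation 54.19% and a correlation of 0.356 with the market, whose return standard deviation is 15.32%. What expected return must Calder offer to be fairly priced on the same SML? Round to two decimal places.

MRP = (21.56% − 5.73%) / (2.19 − 0.37) = 8.6978%
R_f = 5.73% − 0.37 × 8.6978% = 2.5118%
β_Calder = ρ·σ_i/σ_m = 0.356 × 54.19 / 15.32 = 1.2592
E(R_Calder) = R_f + β × MRP = 2.5118% + 1.2592 × 8.6978% = 13.46%

13.46%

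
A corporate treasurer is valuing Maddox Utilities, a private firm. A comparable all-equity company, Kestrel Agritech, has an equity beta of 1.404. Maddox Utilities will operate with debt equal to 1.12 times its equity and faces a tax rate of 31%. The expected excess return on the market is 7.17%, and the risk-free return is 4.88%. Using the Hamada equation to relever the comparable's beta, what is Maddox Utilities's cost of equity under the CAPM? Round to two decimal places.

β_L = β_U × [1 + (1 − t)(D/E)] = 1.404 × [1 + (1 − 0.31) × 1.12]
    = 1.404 × [1 + 0.69 × 1.12] = 1.404 × 1.7728 = 2.4890
E(R) = R_f + β_L × MRP = 4.88% + 2.4890 × 7.17% = 22.73%

22.73%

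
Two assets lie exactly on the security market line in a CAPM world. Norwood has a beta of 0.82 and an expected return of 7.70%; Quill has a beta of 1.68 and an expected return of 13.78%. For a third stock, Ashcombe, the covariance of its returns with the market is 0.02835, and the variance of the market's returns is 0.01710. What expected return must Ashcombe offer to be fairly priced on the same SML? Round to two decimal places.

13.62%

MRP = (13.78% − 7.70%) / (1.68 − 0.82) = 7.0698%
R_f = 7.70% − 0.82 × 7.0698% = 1.9028%
β_Ashcombe = Cov / Var(R_m) = 0.02835 / 0.01710 = 1.6579
E(R_Ashcombe) = R_f + β × MRP = 1.9028% + 1.6579 × 7.0698% = 13.62%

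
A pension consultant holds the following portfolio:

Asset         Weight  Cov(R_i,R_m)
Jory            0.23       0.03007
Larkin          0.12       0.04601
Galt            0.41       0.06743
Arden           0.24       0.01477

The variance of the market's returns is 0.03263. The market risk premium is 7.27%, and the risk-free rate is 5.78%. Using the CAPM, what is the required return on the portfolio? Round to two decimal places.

15.50%

β_Jory = 0.03007 / 0.03263 = 0.9215
β_Larkin = 0.04601 / 0.03263 = 1.4101
β_Galt = 0.06743 / 0.03263 = 2.0665
β_Arden = 0.01477 / 0.03263 = 0.4527
β_P = Σ w_i β_i = 0.23×0.9215 + 0.12×1.4101 + 0.41×2.0665 + 0.24×0.4527 = 1.3371
E(R_P) = R_f + β_P × MRP = 5.78% + 1.3371 × 7.27% = 15.50%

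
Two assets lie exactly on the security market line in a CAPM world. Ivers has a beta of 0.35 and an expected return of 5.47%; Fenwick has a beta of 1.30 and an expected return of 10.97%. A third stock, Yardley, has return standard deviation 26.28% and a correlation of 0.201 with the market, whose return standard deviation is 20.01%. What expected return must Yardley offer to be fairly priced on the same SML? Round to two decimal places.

4.97%

MRP = (10.97% − 5.47%) / (1.30 − 0.35) = 5.7895%
R_f = 5.47% − 0.35 × 5.7895% = 3.4437%
β_Yardley = ρ·σ_i/σ_m = 0.201 × 26.28 / 20.01 = 0.2640
E(R_Yardley) = R_f + β × MRP = 3.4437% + 0.2640 × 5.7895% = 4.97%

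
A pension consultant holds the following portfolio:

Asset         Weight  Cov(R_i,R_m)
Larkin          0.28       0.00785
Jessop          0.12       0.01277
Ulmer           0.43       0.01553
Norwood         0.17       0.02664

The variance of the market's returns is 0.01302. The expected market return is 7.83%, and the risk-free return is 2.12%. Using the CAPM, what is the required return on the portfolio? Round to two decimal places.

β_Larkin = 0.00785 / 0.01302 = 0.6029
β_Jessop = 0.01277 / 0.01302 = 0.9808
β_Ulmer = 0.01553 / 0.01302 = 1.1928
β_Norwood = 0.02664 / 0.01302 = 2.0461
β_P = Σ w_i β_i = 0.28×0.6029 + 0.12×0.9808 + 0.43×1.1928 + 0.17×2.0461 = 1.1472
MRP = 7.83% − 2.12% = 5.71%
E(R_P) = R_f + β_P × MRP = 2.12% + 1.1472 × 5.71% = 8.67%

8.67%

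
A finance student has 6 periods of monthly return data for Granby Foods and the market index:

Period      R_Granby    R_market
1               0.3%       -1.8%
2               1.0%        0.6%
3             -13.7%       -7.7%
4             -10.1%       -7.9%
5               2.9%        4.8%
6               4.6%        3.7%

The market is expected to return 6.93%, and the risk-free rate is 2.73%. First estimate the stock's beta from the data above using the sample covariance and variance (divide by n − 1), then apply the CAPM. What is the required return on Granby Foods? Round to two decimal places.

Mean R_i = (0.3 + 1.0 − 13.7 − 10.1 + 2.9 + 4.6) / 6 = -2.5000%
Mean R_m = (-1.8 + 0.6 − 7.7 − 7.9 + 4.8 + 3.7) / 6 = -1.3833%
Σ(R_i − R̄_i)(R_m − R̄_m) = 195.5300  ⇒  Cov = 195.5300 / 5 = 39.1060
Σ(R_m − R̄_m)² = 150.5483  ⇒  Var(R_m) = 150.5483 / 5 = 30.1097
β = Cov / Var(R_m) = 39.1060 / 30.1097 = 1.2988
MRP = 6.93% − 2.73% = 4.20%
E(R) = R_f + β × MRP = 2.73% + 1.2988 × 4.20% = 8.18%

8.18%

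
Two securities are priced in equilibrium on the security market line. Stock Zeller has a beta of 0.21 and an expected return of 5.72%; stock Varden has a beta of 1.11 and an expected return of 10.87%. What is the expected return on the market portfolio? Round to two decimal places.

10.24%

Both satisfy E(R) = R_f + β·MRP, so the slope of the SML is
MRP = (10.87% − 5.72%) / (1.11 − 0.21) = 5.15% / 0.90 = 5.7222%
R_f = E(R_Zeller) − β_Zeller·MRP = 5.72% − 0.21 × 5.7222% = 4.5183%
E(R_m) = R_f + MRP = 4.5183% + 5.7222% = 10.24%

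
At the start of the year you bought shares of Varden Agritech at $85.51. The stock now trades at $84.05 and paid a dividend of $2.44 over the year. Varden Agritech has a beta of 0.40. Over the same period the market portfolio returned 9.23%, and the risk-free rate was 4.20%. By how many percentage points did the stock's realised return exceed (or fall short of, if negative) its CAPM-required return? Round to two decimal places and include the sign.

-5.07%

Realised HPR = (P1 + D1 − P0) / P0 = (84.05 + 2.44 − 85.51) / 85.51 = 0.98 / 85.51 = 1.1461%
MRP = 9.23% − 4.20% = 5.03%
CAPM required = R_f + β·MRP = 4.20% + 0.40 × 5.03% = 6.2120%
α = realised − required = 1.1461% − 6.2120% = -5.07%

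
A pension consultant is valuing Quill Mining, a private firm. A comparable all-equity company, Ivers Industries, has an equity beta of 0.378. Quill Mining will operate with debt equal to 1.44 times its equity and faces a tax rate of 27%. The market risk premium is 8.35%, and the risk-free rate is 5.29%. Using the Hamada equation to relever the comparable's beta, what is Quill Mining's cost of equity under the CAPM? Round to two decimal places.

β_L = β_U × [1 + (1 − t)(D/E)] = 0.378 × [1 + (1 − 0.27) × 1.44]
    = 0.378 × [1 + 0.73 × 1.44] = 0.378 × 2.0512 = 0.7754
E(R) = R_f + β_L × MRP = 5.29% + 0.7754 × 8.35% = 11.76%

11.76%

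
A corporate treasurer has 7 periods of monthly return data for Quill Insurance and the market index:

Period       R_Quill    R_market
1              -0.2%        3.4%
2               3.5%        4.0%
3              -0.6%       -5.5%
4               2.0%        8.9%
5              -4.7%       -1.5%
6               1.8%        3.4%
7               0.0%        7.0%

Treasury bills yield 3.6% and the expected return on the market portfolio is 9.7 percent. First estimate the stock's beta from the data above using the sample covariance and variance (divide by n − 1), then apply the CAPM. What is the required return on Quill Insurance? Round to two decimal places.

Mean R_i = (-0.2 + 3.5 − 0.6 + 2.0 − 4.7 + 1.8 + 0.0) / 7 = 0.2571%
Mean R_m = (3.4 + 4.0 − 5.5 + 8.9 − 1.5 + 3.4 + 7.0) / 7 = 2.8143%
Σ(R_i − R̄_i)(R_m − R̄_m) = 42.5243  ⇒  Cov = 42.5243 / 6 = 7.0874
Σ(R_m − R̄_m)² = 144.3886  ⇒  Var(R_m) = 144.3886 / 6 = 24.0648
β = Cov / Var(R_m) = 7.0874 / 24.0648 = 0.2945
MRP = 9.7% − 3.6% = 6.10%
E(R) = R_f + β × MRP = 3.6% + 0.2945 × 6.1% = 5.40%

5.40%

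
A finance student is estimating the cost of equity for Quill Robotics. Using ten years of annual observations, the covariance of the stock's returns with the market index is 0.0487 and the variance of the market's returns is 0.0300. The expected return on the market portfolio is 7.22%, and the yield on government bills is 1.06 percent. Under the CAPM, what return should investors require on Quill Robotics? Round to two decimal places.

β = Cov(R_i, R_m) / Var(R_m) = 0.0487 / 0.0300 = 1.6233
MRP = 7.22% − 1.06% = 6.16%
E(R) = R_f + β × MRP = 1.06% + 1.6233 × 6.16% = 11.06%

11.06%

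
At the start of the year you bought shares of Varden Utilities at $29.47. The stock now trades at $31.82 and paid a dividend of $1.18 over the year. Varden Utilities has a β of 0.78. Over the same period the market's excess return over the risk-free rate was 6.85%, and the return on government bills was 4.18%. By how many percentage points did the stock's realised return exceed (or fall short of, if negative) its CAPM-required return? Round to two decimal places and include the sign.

+2.46%

Realised HPR = (P1 + D1 − P0) / P0 = (31.82 + 1.18 − 29.47) / 29.47 = 3.53 / 29.47 = 11.9783%
CAPM required = R_f + β·MRP = 4.18% + 0.78 × 6.85% = 9.5230%
α = realised − required = 11.9783% − 9.5230% = +2.46%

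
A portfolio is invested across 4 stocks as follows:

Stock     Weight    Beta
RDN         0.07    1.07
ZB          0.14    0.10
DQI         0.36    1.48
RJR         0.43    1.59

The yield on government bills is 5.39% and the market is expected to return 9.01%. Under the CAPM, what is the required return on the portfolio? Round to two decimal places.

β_P = Σ w_i β_i = 0.07×1.07 + 0.14×0.10 + 0.36×1.48 + 0.43×1.59 = 1.3054
MRP = 9.01% − 5.39% = 3.62%
E(R_P) = R_f + β_P × MRP = 5.39% + 1.3054 × 3.62% = 10.12%

10.12%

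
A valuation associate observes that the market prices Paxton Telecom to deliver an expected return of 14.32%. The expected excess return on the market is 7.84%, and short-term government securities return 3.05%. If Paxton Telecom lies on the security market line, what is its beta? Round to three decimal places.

β = (E(R) − R_f) / MRP = (14.32% − 3.05%) / 7.84% = 11.27% / 7.84% = 1.438

1.438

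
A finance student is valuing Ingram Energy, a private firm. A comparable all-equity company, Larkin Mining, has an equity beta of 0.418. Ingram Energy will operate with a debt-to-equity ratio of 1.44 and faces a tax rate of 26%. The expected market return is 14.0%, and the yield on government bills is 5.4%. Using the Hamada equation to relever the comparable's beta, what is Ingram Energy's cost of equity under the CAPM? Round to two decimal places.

β_L = β_U × [1 + (1 − t)(D/E)] = 0.418 × [1 + (1 − 0.26) × 1.44]
    = 0.418 × [1 + 0.74 × 1.44] = 0.418 × 2.0656 = 0.8634
MRP = 14.0% − 5.4% = 8.60%
E(R) = R_f + β_L × MRP = 5.4% + 0.8634 × 8.6% = 12.83%

12.83%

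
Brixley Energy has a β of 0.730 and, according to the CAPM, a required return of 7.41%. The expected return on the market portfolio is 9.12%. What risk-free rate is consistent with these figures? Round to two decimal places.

2.79%

E(R) = R_f + β(E(R_m) − R_f) = R_f(1 − β) + β·E(R_m)
7.41% = R_f × (1 − 0.730) + 0.730 × 9.12%
7.41% = R_f × 0.270 + 6.65760%
R_f = (7.41% − 6.65760%) / 0.270 = 2.79%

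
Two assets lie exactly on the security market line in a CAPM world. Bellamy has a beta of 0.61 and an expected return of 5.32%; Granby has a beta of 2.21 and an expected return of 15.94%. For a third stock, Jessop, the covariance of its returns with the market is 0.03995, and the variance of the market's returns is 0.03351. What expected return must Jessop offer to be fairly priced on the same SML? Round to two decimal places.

MRP = (15.94% − 5.32%) / (2.21 − 0.61) = 6.6375%
R_f = 5.32% − 0.61 × 6.6375% = 1.2711%
β_Jessop = Cov / Var(R_m) = 0.03995 / 0.03351 = 1.1922
E(R_Jessop) = R_f + β × MRP = 1.2711% + 1.1922 × 6.6375% = 9.18%

9.18%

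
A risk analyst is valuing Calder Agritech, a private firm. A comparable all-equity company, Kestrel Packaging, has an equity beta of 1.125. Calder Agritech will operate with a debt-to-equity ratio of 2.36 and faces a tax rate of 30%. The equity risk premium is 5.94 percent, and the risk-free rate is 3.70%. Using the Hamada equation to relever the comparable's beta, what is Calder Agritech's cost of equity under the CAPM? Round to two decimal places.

β_L = β_U × [1 + (1 − t)(D/E)] = 1.125 × [1 + (1 − 0.30) × 2.36]
    = 1.125 × [1 + 0.70 × 2.36] = 1.125 × 2.6520 = 2.9835
E(R) = R_f + β_L × MRP = 3.70% + 2.9835 × 5.94% = 21.42%

21.42%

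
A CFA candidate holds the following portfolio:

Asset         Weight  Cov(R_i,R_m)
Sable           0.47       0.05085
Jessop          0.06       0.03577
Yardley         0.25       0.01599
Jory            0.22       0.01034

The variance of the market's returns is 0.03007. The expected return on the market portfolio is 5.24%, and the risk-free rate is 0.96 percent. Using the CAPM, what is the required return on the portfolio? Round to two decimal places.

5.56%

β_Sable = 0.05085 / 0.03007 = 1.6911
β_Jessop = 0.03577 / 0.03007 = 1.1896
β_Yardley = 0.01599 / 0.03007 = 0.5318
β_Jory = 0.01034 / 0.03007 = 0.3439
β_P = Σ w_i β_i = 0.47×1.6911 + 0.06×1.1896 + 0.25×0.5318 + 0.22×0.3439 = 1.0748
MRP = 5.24% − 0.96% = 4.28%
E(R_P) = R_f + β_P × MRP = 0.96% + 1.0748 × 4.28% = 5.56%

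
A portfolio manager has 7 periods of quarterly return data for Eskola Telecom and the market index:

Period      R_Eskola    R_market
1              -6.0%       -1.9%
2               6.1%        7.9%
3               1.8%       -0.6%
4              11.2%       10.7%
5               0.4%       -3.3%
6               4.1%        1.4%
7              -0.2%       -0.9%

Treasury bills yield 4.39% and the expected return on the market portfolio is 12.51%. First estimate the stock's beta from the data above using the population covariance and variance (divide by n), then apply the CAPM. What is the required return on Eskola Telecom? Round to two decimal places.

11.58%

Mean R_i = (-6.0 + 6.1 + 1.8 + 11.2 + 0.4 + 4.1 − 0.2) / 7 = 2.4857%
Mean R_m = (-1.9 + 7.9 − 0.6 + 10.7 − 3.3 + 1.4 − 0.9) / 7 = 1.9000%
Σ(R_i − R̄_i)(R_m − R̄_m) = 149.8900  ⇒  Cov = 149.8900 / 7 = 21.4129
Σ(R_m − R̄_m)² = 169.2600  ⇒  Var(R_m) = 169.2600 / 7 = 24.1800
β = Cov / Var(R_m) = 21.4129 / 24.1800 = 0.8856
MRP = 12.51% − 4.39% = 8.12%
E(R) = R_f + β × MRP = 4.39% + 0.8856 × 8.12% = 11.58%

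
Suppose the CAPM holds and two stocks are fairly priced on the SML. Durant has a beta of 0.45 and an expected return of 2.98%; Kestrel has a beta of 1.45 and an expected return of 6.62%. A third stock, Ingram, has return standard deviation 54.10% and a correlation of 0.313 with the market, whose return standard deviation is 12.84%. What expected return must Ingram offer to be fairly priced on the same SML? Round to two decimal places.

6.14%

MRP = (6.62% − 2.98%) / (1.45 − 0.45) = 3.6400%
R_f = 2.98% − 0.45 × 3.6400% = 1.3420%
β_Ingram = ρ·σ_i/σ_m = 0.313 × 54.10 / 12.84 = 1.3188
E(R_Ingram) = R_f + β × MRP = 1.3420% + 1.3188 × 3.6400% = 6.14%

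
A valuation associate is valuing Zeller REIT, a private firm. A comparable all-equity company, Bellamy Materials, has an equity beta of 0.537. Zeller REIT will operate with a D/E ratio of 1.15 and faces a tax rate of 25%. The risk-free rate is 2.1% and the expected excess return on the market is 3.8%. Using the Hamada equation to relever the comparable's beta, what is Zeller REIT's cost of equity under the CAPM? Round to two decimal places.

5.90%

β_L = β_U × [1 + (1 − t)(D/E)] = 0.537 × [1 + (1 − 0.25) × 1.15]
    = 0.537 × [1 + 0.75 × 1.15] = 0.537 × 1.8625 = 1.0002
E(R) = R_f + β_L × MRP = 2.1% + 1.0002 × 3.8% = 5.90%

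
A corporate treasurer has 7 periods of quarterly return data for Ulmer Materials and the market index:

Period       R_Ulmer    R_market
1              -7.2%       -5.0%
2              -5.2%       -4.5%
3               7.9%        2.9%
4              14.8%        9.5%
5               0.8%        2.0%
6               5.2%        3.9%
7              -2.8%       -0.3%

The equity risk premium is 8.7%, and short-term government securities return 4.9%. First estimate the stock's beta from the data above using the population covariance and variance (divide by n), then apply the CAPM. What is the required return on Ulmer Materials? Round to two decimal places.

Mean R_i = (-7.2 − 5.2 + 7.9 + 14.8 + 0.8 + 5.2 − 2.8) / 7 = 1.9286%
Mean R_m = (-5.0 − 4.5 + 2.9 + 9.5 + 2.0 + 3.9 − 0.3) / 7 = 1.2143%
Σ(R_i − R̄_i)(R_m − R̄_m) = 229.2371  ⇒  Cov = 229.2371 / 7 = 32.7482
Σ(R_m − R̄_m)² = 152.8886  ⇒  Var(R_m) = 152.8886 / 7 = 21.8412
β = Cov / Var(R_m) = 32.7482 / 21.8412 = 1.4994
E(R) = R_f + β × MRP = 4.9% + 1.4994 × 8.7% = 17.94%

17.94%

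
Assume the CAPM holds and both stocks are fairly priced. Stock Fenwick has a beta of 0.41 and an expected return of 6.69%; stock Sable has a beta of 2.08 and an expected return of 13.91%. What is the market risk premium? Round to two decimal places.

4.32%

Both satisfy E(R) = R_f + β·MRP, so the slope of the SML is
MRP = (13.91% − 6.69%) / (2.08 − 0.41) = 7.22% / 1.67 = 4.3234%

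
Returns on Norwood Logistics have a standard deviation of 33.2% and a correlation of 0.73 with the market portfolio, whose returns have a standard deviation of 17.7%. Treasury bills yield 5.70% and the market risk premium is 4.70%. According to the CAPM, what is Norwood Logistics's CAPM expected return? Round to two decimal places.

12.14%

β = ρ × σ_i / σ_m = 0.73 × 33.2% / 17.7% = 1.3693
E(R) = 5.70% + 1.3693 × 4.70% = 12.14%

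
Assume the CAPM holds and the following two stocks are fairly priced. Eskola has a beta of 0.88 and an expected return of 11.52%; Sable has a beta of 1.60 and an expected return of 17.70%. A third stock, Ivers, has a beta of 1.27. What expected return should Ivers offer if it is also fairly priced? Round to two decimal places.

14.87%

MRP (SML slope) = (17.70% − 11.52%) / (1.60 − 0.88) = 6.18% / 0.72 = 8.5833%
R_f (intercept) = 11.52% − 0.88 × 8.5833% = 3.9667%
E(R_Ivers) = R_f + β × MRP = 3.9667% + 1.27 × 8.5833% = 14.87%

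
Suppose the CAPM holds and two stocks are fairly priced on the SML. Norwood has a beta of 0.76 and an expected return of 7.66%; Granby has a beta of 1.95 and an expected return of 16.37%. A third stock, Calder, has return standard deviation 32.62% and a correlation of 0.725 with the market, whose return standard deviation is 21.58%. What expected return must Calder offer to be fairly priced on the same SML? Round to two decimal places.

10.12%

MRP = (16.37% − 7.66%) / (1.95 − 0.76) = 7.3193%
R_f = 7.66% − 0.76 × 7.3193% = 2.0973%
β_Calder = ρ·σ_i/σ_m = 0.725 × 32.62 / 21.58 = 1.0959
E(R_Calder) = R_f + β × MRP = 2.0973% + 1.0959 × 7.3193% = 10.12%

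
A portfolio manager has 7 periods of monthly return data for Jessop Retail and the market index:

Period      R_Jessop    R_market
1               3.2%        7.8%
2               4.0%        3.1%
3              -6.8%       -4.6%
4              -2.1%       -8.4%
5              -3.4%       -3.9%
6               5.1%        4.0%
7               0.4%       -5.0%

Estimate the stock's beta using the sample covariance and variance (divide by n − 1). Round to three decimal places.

Mean R_i = (3.2 + 4.0 − 6.8 − 2.1 − 3.4 + 5.1 + 0.4) / 7 = 0.0571%
Mean R_m = (7.8 + 3.1 − 4.6 − 8.4 − 3.9 + 4.0 − 5.0) / 7 = -1.0000%
Σ(R_i − R̄_i)(R_m − R̄_m) = 118.3400  ⇒  Cov = 118.3400 / 6 = 19.7233
Σ(R_m − R̄_m)² = 211.3800  ⇒  Var(R_m) = 211.3800 / 6 = 35.2300
β = Cov / Var(R_m) = 19.7233 / 35.2300 = 0.5598

0.560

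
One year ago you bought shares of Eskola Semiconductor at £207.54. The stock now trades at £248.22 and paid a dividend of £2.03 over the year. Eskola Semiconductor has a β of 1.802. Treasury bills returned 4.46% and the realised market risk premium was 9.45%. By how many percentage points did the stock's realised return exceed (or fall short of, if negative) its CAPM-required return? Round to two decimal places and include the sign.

Realised HPR = (P1 + D1 − P0) / P0 = (248.22 + 2.03 − 207.54) / 207.54 = 42.71 / 207.54 = 20.5792%
CAPM required = R_f + β·MRP = 4.46% + 1.802 × 9.45% = 21.48890%
α = realised − required = 20.5792% − 21.48890% = -0.91%

-0.91%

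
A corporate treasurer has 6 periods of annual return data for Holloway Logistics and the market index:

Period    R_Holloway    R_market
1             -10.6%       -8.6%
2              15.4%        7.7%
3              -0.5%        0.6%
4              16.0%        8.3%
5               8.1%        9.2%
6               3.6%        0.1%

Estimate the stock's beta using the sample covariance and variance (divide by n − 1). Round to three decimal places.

Mean R_i = (-10.6 + 15.4 − 0.5 + 16.0 + 8.1 + 3.6) / 6 = 5.3333%
Mean R_m = (-8.6 + 7.7 + 0.6 + 8.3 + 9.2 + 0.1) / 6 = 2.8833%
Σ(R_i − R̄_i)(R_m − R̄_m) = 324.8533  ⇒  Cov = 324.8533 / 5 = 64.9707
Σ(R_m − R̄_m)² = 237.2683  ⇒  Var(R_m) = 237.2683 / 5 = 47.4537
β = Cov / Var(R_m) = 64.9707 / 47.4537 = 1.3691

1.369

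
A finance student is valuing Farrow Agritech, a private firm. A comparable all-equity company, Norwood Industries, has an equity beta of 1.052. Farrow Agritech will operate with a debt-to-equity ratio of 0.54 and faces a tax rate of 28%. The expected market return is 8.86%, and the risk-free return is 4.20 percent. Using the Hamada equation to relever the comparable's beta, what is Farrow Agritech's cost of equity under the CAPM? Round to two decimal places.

β_L = β_U × [1 + (1 − t)(D/E)] = 1.052 × [1 + (1 − 0.28) × 0.54]
    = 1.052 × [1 + 0.72 × 0.54] = 1.052 × 1.3888 = 1.4610
MRP = 8.86% − 4.20% = 4.66%
E(R) = R_f + β_L × MRP = 4.20% + 1.4610 × 4.66% = 11.01%

11.01%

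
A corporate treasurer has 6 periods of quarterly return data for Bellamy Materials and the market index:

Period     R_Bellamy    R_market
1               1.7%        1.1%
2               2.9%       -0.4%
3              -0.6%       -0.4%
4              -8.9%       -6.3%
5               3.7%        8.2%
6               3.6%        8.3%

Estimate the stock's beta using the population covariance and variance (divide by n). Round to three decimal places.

0.711

Mean R_i = (1.7 + 2.9 − 0.6 − 8.9 + 3.7 + 3.6) / 6 = 0.4000%
Mean R_m = (1.1 − 0.4 − 0.4 − 6.3 + 8.2 + 8.3) / 6 = 1.7500%
Σ(R_i − R̄_i)(R_m − R̄_m) = 113.0400  ⇒  Cov = 113.0400 / 6 = 18.8400
Σ(R_m − R̄_m)² = 158.9750  ⇒  Var(R_m) = 158.9750 / 6 = 26.4958
β = Cov / Var(R_m) = 18.8400 / 26.4958 = 0.7111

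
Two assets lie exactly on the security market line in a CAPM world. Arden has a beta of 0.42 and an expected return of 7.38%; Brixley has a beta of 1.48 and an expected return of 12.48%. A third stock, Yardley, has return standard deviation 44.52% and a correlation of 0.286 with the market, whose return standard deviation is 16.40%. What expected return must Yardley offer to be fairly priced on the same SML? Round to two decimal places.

9.09%

MRP = (12.48% − 7.38%) / (1.48 − 0.42) = 4.8113%
R_f = 7.38% − 0.42 × 4.8113% = 5.3593%
β_Yardley = ρ·σ_i/σ_m = 0.286 × 44.52 / 16.40 = 0.7764
E(R_Yardley) = R_f + β × MRP = 5.3593% + 0.7764 × 4.8113% = 9.09%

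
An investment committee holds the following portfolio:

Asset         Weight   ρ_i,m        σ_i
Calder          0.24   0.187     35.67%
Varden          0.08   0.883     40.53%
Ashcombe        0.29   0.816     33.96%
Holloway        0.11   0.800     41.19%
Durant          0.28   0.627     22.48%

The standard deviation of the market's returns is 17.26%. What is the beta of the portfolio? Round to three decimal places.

β_Calder = 0.187 × 35.67% / 17.26% = 0.3865
β_Varden = 0.883 × 40.53% / 17.26% = 2.0735
β_Ashcombe = 0.816 × 33.96% / 17.26% = 1.6055
β_Holloway = 0.800 × 41.19% / 17.26% = 1.9092
β_Durant = 0.627 × 22.48% / 17.26% = 0.8166
β_P = Σ w_i β_i = 0.24×0.3865 + 0.08×2.0735 + 0.29×1.6055 + 0.11×1.9092 + 0.28×0.8166 = 1.1629

1.163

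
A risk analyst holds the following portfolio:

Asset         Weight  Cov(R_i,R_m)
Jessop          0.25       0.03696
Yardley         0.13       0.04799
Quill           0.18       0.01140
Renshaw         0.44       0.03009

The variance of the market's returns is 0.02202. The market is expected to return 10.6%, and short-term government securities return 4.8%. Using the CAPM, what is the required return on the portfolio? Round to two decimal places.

β_Jessop = 0.03696 / 0.02202 = 1.6785
β_Yardley = 0.04799 / 0.02202 = 2.1794
β_Quill = 0.01140 / 0.02202 = 0.5177
β_Renshaw = 0.03009 / 0.02202 = 1.3665
β_P = Σ w_i β_i = 0.25×1.6785 + 0.13×2.1794 + 0.18×0.5177 + 0.44×1.3665 = 1.3974
MRP = 10.6% − 4.8% = 5.80%
E(R_P) = R_f + β_P × MRP = 4.8% + 1.3974 × 5.8% = 12.90%

12.90%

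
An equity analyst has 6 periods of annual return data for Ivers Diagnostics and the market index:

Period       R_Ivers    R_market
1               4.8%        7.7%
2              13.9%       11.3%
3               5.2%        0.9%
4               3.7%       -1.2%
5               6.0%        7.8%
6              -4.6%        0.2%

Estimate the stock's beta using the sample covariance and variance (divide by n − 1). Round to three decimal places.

0.846

Mean R_i = (4.8 + 13.9 + 5.2 + 3.7 + 6.0 − 4.6) / 6 = 4.8333%
Mean R_m = (7.7 + 11.3 + 0.9 − 1.2 + 7.8 + 0.2) / 6 = 4.4500%
Σ(R_i − R̄_i)(R_m − R̄_m) = 111.1000  ⇒  Cov = 111.1000 / 5 = 22.2200
Σ(R_m − R̄_m)² = 131.2950  ⇒  Var(R_m) = 131.2950 / 5 = 26.2590
β = Cov / Var(R_m) = 22.2200 / 26.2590 = 0.8462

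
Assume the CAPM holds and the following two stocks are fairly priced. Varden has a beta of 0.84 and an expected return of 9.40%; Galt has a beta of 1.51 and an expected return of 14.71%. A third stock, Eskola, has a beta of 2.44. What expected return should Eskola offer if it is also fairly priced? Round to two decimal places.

MRP (SML slope) = (14.71% − 9.40%) / (1.51 − 0.84) = 5.31% / 0.67 = 7.9254%
R_f (intercept) = 9.40% − 0.84 × 7.9254% = 2.7427%
E(R_Eskola) = R_f + β × MRP = 2.7427% + 2.44 × 7.9254% = 22.08%

22.08%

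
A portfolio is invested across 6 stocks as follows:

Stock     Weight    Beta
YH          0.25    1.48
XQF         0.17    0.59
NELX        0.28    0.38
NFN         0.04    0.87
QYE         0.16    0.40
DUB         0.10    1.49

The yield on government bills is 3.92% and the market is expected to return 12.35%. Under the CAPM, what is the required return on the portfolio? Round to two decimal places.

10.87%

β_P = Σ w_i β_i = 0.25×1.48 + 0.17×0.59 + 0.28×0.38 + 0.04×0.87 + 0.16×0.40 + 0.10×1.49 = 0.8245
MRP = 12.35% − 3.92% = 8.43%
E(R_P) = R_f + β_P × MRP = 3.92% + 0.8245 × 8.43% = 10.87%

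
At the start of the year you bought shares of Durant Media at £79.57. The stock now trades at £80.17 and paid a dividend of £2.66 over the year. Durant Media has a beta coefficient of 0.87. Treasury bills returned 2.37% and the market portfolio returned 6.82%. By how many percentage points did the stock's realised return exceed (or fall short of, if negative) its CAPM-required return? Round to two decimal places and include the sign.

-2.14%

Realised HPR = (P1 + D1 − P0) / P0 = (80.17 + 2.66 − 79.57) / 79.57 = 3.26 / 79.57 = 4.0970%
MRP = 6.82% − 2.37% = 4.45%
CAPM required = R_f + β·MRP = 2.37% + 0.87 × 4.45% = 6.2415%
α = realised − required = 4.0970% − 6.2415% = -2.14%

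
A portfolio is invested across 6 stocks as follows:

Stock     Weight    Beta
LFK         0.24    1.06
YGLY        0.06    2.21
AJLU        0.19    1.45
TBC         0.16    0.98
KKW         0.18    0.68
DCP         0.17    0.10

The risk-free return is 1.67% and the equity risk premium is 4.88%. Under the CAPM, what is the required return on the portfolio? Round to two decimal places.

β_P = Σ w_i β_i = 0.24×1.06 + 0.06×2.21 + 0.19×1.45 + 0.16×0.98 + 0.18×0.68 + 0.17×0.10 = 0.9587
E(R_P) = R_f + β_P × MRP = 1.67% + 0.9587 × 4.88% = 6.35%

6.35%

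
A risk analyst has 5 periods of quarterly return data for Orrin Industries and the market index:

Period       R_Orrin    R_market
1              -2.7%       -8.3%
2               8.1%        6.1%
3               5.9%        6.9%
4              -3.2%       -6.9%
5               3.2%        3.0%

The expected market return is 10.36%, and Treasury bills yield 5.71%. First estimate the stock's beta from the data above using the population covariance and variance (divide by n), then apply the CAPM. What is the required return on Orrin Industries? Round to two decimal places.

8.86%

Mean R_i = (-2.7 + 8.1 + 5.9 − 3.2 + 3.2) / 5 = 2.2600%
Mean R_m = (-8.3 + 6.1 + 6.9 − 6.9 + 3.0) / 5 = 0.1600%
Σ(R_i − R̄_i)(R_m − R̄_m) = 142.4020  ⇒  Cov = 142.4020 / 5 = 28.4804
Σ(R_m − R̄_m)² = 210.1920  ⇒  Var(R_m) = 210.1920 / 5 = 42.0384
β = Cov / Var(R_m) = 28.4804 / 42.0384 = 0.6775
MRP = 10.36% − 5.71% = 4.65%
E(R) = R_f + β × MRP = 5.71% + 0.6775 × 4.65% = 8.86%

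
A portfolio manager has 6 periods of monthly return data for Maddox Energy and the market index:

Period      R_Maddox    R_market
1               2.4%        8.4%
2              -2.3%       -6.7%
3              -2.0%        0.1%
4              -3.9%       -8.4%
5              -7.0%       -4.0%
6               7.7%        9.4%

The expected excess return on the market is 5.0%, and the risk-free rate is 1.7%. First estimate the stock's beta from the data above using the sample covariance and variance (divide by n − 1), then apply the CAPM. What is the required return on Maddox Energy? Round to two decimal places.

4.59%

Mean R_i = (2.4 − 2.3 − 2.0 − 3.9 − 7.0 + 7.7) / 6 = -0.8500%
Mean R_m = (8.4 − 6.7 + 0.1 − 8.4 − 4.0 + 9.4) / 6 = -0.2000%
Σ(R_i − R̄_i)(R_m − R̄_m) = 167.4900  ⇒  Cov = 167.4900 / 5 = 33.4980
Σ(R_m − R̄_m)² = 290.1400  ⇒  Var(R_m) = 290.1400 / 5 = 58.0280
β = Cov / Var(R_m) = 33.4980 / 58.0280 = 0.5773
E(R) = R_f + β × MRP = 1.7% + 0.5773 × 5.0% = 4.59%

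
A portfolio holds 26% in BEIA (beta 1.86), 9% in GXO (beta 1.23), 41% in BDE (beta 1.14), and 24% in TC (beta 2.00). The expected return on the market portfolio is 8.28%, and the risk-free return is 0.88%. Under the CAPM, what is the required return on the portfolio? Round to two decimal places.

β_P = Σ w_i β_i = 0.26×1.86 + 0.09×1.23 + 0.41×1.14 + 0.24×2.00 = 1.5417
MRP = 8.28% − 0.88% = 7.40%
E(R_P) = R_f + β_P × MRP = 0.88% + 1.5417 × 7.40% = 12.29%

12.29%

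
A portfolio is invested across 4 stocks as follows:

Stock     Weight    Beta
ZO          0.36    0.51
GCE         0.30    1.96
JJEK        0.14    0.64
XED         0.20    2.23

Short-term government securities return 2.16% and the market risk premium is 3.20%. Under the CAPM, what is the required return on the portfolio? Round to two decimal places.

6.34%

β_P = Σ w_i β_i = 0.36×0.51 + 0.30×1.96 + 0.14×0.64 + 0.20×2.23 = 1.3072
E(R_P) = R_f + β_P × MRP = 2.16% + 1.3072 × 3.20% = 6.34%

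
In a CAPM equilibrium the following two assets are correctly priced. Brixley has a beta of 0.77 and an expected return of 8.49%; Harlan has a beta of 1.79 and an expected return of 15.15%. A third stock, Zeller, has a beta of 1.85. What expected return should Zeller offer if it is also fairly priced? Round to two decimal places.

MRP (SML slope) = (15.15% − 8.49%) / (1.79 − 0.77) = 6.66% / 1.02 = 6.5294%
R_f (intercept) = 8.49% − 0.77 × 6.5294% = 3.4624%
E(R_Zeller) = R_f + β × MRP = 3.4624% + 1.85 × 6.5294% = 15.54%

15.54%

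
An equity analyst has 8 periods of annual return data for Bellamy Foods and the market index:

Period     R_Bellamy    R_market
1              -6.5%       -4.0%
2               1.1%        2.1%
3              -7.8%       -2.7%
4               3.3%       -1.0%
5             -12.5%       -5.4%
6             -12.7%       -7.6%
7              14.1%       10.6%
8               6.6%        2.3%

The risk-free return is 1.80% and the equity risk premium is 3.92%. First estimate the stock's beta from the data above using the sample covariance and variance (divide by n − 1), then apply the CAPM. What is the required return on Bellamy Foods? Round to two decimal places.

8.03%

Mean R_i = (-6.5 + 1.1 − 7.8 + 3.3 − 12.5 − 12.7 + 14.1 + 6.6) / 8 = -1.8000%
Mean R_m = (-4.0 + 2.1 − 2.7 − 1.0 − 5.4 − 7.6 + 10.6 + 2.3) / 8 = -0.7125%
Σ(R_i − R̄_i)(R_m − R̄_m) = 364.4700  ⇒  Cov = 364.4700 / 7 = 52.0671
Σ(R_m − R̄_m)² = 229.2088  ⇒  Var(R_m) = 229.2088 / 7 = 32.7441
β = Cov / Var(R_m) = 52.0671 / 32.7441 = 1.5901
E(R) = R_f + β × MRP = 1.80% + 1.5901 × 3.92% = 8.03%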